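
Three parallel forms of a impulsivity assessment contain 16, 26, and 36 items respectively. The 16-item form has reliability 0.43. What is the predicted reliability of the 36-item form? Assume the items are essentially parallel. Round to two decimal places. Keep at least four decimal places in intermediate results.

The 26-item form is not needed; work directly from the 16-item form with n = 36/16 = 2.2500.
r_{36} = n·r / (1 + (n − 1)·r) = 0.9675 / 1.5375 ≈ 0.6293

0.63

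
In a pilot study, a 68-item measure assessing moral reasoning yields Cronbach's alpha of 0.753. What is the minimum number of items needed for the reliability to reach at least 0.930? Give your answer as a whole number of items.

297

Invert Spearman-Brown to solve for n:
n = r*(1 − r) / [ r (1 − r*) ]
n = [0.930 × 0.247] / [0.753 × 0.070]
n = 0.229710 / 0.052710 ≈ 4.3580
4.3580 × 68 = 296.34 → 297 items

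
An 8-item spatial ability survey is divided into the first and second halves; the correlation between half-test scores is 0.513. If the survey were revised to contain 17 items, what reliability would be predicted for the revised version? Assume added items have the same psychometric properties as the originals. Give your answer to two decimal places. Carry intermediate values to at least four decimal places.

Spearman-Brown correction (n = 2): r_full = 2·0.513/(1 + 0.513) = 0.6781
Then adjust to 17 items: n = 17/8 = 2.1250
r_new = n·r_full / (1 + (n − 1)·r_full) = 1.4410 / 1.7629 ≈ 0.8174

0.82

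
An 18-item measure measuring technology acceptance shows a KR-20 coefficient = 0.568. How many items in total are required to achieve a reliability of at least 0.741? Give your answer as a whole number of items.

40

n = [0.741 × 0.432] / [0.568 × 0.259]
n = 0.320112 / 0.147112 ≈ 2.1760
Items needed = n × 18 = 2.1760 × 18 ≈ 39.17 → round up to 40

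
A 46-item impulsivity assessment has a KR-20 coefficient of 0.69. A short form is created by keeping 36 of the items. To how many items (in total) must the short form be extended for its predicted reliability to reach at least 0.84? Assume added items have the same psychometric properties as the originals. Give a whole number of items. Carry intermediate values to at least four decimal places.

109

Short-form reliability: n = 36/46 = 0.7826; r_36 = n·r/(1+(n−1)r) ≈ 0.6353
Then solve for n' with r_old = 0.6353, r_target = 0.84: n' = 0.84(1 − 0.6353)/[0.6353(1 − 0.84)] = 3.0138
Items = 3.0138 × 36 ≈ 108.50 → 109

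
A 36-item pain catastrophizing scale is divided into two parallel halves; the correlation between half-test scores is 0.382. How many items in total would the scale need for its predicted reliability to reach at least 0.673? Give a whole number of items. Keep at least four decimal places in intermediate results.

60

Corrected full-test reliability: r_full = 2 × 0.382 / (1 + 0.382) ≈ 0.5528
n = r_tgt(1 − r_full) / [r_full(1 − r_tgt)] = 0.673 × 0.4472 / (0.5528 × 0.327) ≈ 1.6649
Items = 1.6649 × 36 ≈ 59.94 → 60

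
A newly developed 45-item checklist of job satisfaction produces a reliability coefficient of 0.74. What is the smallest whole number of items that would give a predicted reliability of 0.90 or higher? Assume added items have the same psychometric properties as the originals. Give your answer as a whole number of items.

143

n = 0.90(1 − 0.74) / [0.74(1 − 0.90)]
n = 0.2340 / 0.0740 ≈ 3.1622
Items needed = n × 45 = 3.1622 × 45 ≈ 142.30 → round up to 143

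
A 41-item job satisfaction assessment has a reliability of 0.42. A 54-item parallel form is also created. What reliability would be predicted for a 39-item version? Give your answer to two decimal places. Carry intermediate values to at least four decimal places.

0.41

The 54-item form is not needed; work directly from the 41-item form with n = 39/41 = 0.9512.
r_{39} = n·r / (1 + (n − 1)·r) = 0.3995 / 0.9795 ≈ 0.4079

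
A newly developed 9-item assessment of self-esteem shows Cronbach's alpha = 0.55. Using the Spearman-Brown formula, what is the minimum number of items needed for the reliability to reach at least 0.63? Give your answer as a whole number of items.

13

Rearranging the Spearman-Brown formula for n,
n = r*(1 − r) / [ r (1 − r*) ]
n = [0.63 × 0.45] / [0.55 × 0.37]
  = 0.2835 / 0.2035 = 1.3931
1.3931 × 9 = 12.54 → 13 items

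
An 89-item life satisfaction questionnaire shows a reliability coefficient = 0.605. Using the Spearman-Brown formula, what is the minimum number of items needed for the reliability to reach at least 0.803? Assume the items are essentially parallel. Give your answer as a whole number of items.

237

n = [0.803 × 0.395] / [0.605 × 0.197]
  = 0.317185 / 0.119185 = 2.6613
Items needed = n × 89 = 2.6613 × 89 ≈ 236.86 → round up to 237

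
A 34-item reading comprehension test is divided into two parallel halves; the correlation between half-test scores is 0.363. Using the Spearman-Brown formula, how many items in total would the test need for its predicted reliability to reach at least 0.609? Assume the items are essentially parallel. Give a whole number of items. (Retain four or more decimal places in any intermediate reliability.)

47

r_full = 2(0.363)/(1 + 0.363) = 0.5326
Solve Spearman-Brown for n: n = 0.609(1 − 0.5326) / [0.5326(1 − 0.609)] = 1.3669
Required items = 1.3669 × 34 = 46.47, so 47 items.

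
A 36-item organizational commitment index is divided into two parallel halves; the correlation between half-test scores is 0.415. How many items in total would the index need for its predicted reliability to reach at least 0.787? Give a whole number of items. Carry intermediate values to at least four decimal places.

Corrected full-test reliability: r_full = 2 × 0.415 / (1 + 0.415) ≈ 0.5866
Solve Spearman-Brown for n: n = 0.787(1 − 0.5866) / [0.5866(1 − 0.787)] = 2.6039
Required items = 2.6039 × 36 = 93.74, so 94 items.

94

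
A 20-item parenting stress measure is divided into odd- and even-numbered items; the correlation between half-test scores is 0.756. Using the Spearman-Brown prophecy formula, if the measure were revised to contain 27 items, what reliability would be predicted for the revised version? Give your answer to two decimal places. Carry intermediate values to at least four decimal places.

0.89

First correct the split-half correlation to full-test reliability: r_full = 2 × 0.756 / (1 + 0.756) ≈ 0.8610
Length factor from 20 to 27 items: n = 27/20 = 1.3500
r_new = n·r_full / (1 + (n − 1)·r_full) = 1.1623 / 1.3014 ≈ 0.8931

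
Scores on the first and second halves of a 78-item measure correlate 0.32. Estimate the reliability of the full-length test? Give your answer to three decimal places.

The full test is twice the length of either half (n = 2).
r_full = 2r_hh / (1 + r_hh) = 2 × 0.32 / (1 + 0.32)
       = 0.6400 / 1.3200 = 0.4848

0.485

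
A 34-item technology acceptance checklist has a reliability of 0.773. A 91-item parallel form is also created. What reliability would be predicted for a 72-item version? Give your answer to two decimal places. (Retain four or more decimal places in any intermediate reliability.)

0.88

Only the ratio of lengths matters: n = 72/34 = 2.1176
r_{72} = n·r / (1 + (n − 1)·r) = 1.6369 / 1.8639 ≈ 0.8782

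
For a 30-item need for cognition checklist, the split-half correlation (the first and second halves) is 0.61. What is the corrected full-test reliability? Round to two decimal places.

0.76

Each half is half the length of the full test, so the full test is n = 2 times a half.
r_full = 2(0.61) / (1 + 0.61)
r_full = 1.2200 / 1.6100 ≈ 0.7578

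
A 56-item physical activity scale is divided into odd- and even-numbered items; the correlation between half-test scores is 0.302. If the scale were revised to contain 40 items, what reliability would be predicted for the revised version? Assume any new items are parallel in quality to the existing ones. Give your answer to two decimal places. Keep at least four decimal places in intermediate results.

Full-test reliability from the split-half r: r_full = 2(0.302)/(1 + 0.302) = 0.4639
Then adjust to 40 items: n = 40/56 = 0.7143
r_new = n·r_full / (1 + (n − 1)·r_full) = 0.3314 / 0.8675 ≈ 0.3820

0.38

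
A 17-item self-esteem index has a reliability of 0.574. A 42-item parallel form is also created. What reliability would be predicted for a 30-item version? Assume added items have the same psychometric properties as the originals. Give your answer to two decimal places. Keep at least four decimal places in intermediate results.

The 42-item form is not needed; work directly from the 17-item form with n = 30/17 = 1.7647.
r_{30} = n·r / (1 + (n − 1)·r) = 1.0129 / 1.4389 ≈ 0.7039

0.70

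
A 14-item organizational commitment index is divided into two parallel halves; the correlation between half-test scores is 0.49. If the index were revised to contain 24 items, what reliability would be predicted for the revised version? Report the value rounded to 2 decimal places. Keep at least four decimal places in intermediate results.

First correct the split-half correlation to full-test reliability: r_full = 2 × 0.49 / (1 + 0.49) ≈ 0.6577
Length factor from 14 to 24 items: n = 24/14 = 1.7143
r_new = n·r_full / (1 + (n − 1)·r_full) = 1.1275 / 1.4698 ≈ 0.7671

0.77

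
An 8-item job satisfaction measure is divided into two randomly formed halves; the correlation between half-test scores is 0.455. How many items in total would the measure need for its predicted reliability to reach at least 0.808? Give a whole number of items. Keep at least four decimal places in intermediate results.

r_full = 2(0.455)/(1 + 0.455) = 0.6254
Solve Spearman-Brown for n: n = 0.808(1 − 0.6254) / [0.6254(1 − 0.808)] = 2.5207
Items = 2.5207 × 8 ≈ 20.17 → 21

21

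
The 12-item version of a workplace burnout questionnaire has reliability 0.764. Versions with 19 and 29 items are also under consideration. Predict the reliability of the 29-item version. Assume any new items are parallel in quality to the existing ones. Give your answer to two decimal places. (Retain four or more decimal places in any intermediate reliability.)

The 19-item form is not needed; work directly from the 12-item form with n = 29/12 = 2.4167.
r_{29} = n·r / (1 + (n − 1)·r) = 1.8464 / 2.0824 ≈ 0.8867

0.89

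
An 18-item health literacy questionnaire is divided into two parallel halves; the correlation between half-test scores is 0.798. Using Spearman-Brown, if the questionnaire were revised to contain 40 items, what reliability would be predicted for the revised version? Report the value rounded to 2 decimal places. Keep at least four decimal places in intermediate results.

First correct the split-half correlation to full-test reliability: r_full = 2 × 0.798 / (1 + 0.798) ≈ 0.8877
Length factor from 18 to 40 items: n = 40/18 = 2.2222
r_new = n·r_full / (1 + (n − 1)·r_full) = 1.9726 / 2.0849 ≈ 0.9461

0.95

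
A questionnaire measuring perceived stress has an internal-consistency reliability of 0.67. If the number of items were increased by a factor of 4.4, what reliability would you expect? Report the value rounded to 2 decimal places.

r_new = 4.4·0.67 / [1 + (4.4 − 1)·0.67]
     = 2.9480 / 3.2780 = 0.8993

0.90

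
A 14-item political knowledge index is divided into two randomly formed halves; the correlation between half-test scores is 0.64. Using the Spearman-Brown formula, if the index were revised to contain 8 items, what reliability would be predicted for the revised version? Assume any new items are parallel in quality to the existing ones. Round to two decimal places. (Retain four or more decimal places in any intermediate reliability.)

0.67

First correct the split-half correlation to full-test reliability: r_full = 2 × 0.64 / (1 + 0.64) ≈ 0.7805
Then adjust to 8 items: n = 8/14 = 0.5714
r_new = n·r_full / (1 + (n − 1)·r_full) = 0.4460 / 0.6655 ≈ 0.6702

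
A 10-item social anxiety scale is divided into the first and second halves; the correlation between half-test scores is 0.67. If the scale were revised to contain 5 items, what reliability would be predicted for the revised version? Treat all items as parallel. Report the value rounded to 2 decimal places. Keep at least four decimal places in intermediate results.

0.67

Full-test reliability from the split-half r: r_full = 2(0.67)/(1 + 0.67) = 0.8024
Then adjust to 5 items: n = 5/10 = 0.5000
r_new = n·r_full / (1 + (n − 1)·r_full) = 0.4012 / 0.5988 ≈ 0.6700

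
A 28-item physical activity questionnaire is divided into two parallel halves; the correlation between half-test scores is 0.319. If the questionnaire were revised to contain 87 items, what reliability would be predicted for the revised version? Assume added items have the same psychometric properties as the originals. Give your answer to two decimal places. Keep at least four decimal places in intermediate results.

Spearman-Brown correction (n = 2): r_full = 2·0.319/(1 + 0.319) = 0.4837
Then adjust to 87 items: n = 87/28 = 3.1071
r_new = n·r_full / (1 + (n − 1)·r_full) = 1.5029 / 2.0192 ≈ 0.7443

0.74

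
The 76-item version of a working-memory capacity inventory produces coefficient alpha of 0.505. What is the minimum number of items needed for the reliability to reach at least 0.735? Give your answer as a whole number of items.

207

Invert Spearman-Brown to solve for n:
n = r_target (1 − r_old) / [ r_old (1 − r_target) ]
n = 0.735(1 − 0.505) / [0.505(1 − 0.735)]
n = 0.363825 / 0.133825 ≈ 2.7187
2.7187 × 76 = 206.62 → 207 items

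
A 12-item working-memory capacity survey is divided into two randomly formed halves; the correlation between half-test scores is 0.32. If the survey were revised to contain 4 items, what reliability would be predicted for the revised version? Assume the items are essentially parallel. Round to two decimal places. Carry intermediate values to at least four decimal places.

Full-test reliability from the split-half r: r_full = 2(0.32)/(1 + 0.32) = 0.4848
Then adjust to 4 items: n = 4/12 = 0.3333
r_new = n·r_full / (1 + (n − 1)·r_full) = 0.1616 / 0.6768 ≈ 0.2388

0.24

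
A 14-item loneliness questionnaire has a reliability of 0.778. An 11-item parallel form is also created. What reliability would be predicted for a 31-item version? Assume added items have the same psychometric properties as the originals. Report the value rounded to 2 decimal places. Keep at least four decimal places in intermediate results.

The 11-item form is not needed; work directly from the 14-item form with n = 31/14 = 2.2143.
r_{31} = n·r / (1 + (n − 1)·r) = 1.7227 / 1.9447 ≈ 0.8858

0.89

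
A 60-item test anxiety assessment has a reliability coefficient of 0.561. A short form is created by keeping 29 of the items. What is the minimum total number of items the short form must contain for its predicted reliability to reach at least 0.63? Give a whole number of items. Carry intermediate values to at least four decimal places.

First, r for the 29-item form: n = 29/60 = 0.4833, so r_29 = 0.4833·0.561/(1 + (0.4833 − 1)·0.561) = 0.3818
Then solve for n' with r_old = 0.3818, r_target = 0.63: n' = 0.63(1 − 0.3818)/[0.3818(1 − 0.63)] = 2.7570
Total items = 2.7570 × 29 = 79.95, rounded up to 80.

80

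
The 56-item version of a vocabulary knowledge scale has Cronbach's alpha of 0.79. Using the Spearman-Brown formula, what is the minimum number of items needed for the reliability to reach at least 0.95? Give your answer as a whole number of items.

283

Spearman-Brown solved for the length factor n:
n = r_target (1 − r_old) / [ r_old (1 − r_target) ]
n = [0.95 × 0.21] / [0.79 × 0.05]
n = 0.1995 / 0.0395 ≈ 5.0506
5.0506 × 56 = 282.83 → 283 items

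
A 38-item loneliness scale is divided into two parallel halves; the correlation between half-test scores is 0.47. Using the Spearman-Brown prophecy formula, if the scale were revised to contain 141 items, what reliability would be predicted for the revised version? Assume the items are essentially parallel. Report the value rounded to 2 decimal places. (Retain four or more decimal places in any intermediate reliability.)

Spearman-Brown correction (n = 2): r_full = 2·0.47/(1 + 0.47) = 0.6395
Then adjust to 141 items: n = 141/38 = 3.7105
r_new = n·r_full / (1 + (n − 1)·r_full) = 2.3729 / 2.7334 ≈ 0.8681

0.87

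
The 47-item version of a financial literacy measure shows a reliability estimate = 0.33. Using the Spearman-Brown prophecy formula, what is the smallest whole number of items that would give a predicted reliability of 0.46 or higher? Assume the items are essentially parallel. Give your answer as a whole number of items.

Rearranging the Spearman-Brown formula for n,
n = r_target (1 − r_old) / [ r_old (1 − r_target) ]
n = 0.46(1 − 0.33) / [0.33(1 − 0.46)]
  = 0.3082 / 0.1782 = 1.7295
So the test needs 1.7295 × 47 ≈ 81.29 items; rounding up, 82.

82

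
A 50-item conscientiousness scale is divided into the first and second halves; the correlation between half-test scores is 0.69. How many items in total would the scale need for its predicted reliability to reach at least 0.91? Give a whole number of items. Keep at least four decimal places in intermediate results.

r_full = 2(0.69)/(1 + 0.69) = 0.8166
n = r_tgt(1 − r_full) / [r_full(1 − r_tgt)] = 0.91 × 0.1834 / (0.8166 × 0.09) ≈ 2.2709
Required items = 2.2709 × 50 = 113.55, so 114 items.

114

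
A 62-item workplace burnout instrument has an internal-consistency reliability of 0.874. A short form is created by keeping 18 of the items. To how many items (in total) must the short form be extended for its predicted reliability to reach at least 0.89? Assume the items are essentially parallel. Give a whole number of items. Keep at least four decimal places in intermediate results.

Short-form reliability: n = 18/62 = 0.2903; r_18 = n·r/(1+(n−1)r) ≈ 0.6682
Then solve for n' with r_old = 0.6682, r_target = 0.89: n' = 0.89(1 − 0.6682)/[0.6682(1 − 0.89)] = 4.0176
Total items = 4.0176 × 18 = 72.32, rounded up to 73.

73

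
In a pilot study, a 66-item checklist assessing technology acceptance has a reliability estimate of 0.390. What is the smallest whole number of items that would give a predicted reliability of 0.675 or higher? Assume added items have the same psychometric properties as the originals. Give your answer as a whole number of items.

215

Spearman-Brown solved for the length factor n:
n = r_target (1 − r_old) / [ r_old (1 − r_target) ]
n = [0.675 × 0.610] / [0.390 × 0.325]
  = 0.411750 / 0.126750 = 3.2485
Items needed = n × 66 = 3.2485 × 66 ≈ 214.40 → round up to 215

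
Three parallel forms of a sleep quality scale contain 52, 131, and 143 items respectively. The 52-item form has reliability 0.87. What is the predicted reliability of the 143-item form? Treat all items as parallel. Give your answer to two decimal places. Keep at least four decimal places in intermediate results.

0.95

Only the ratio of lengths matters: n = 143/52 = 2.7500
r_{143} = n·r / (1 + (n − 1)·r) = 2.3925 / 2.5225 ≈ 0.9485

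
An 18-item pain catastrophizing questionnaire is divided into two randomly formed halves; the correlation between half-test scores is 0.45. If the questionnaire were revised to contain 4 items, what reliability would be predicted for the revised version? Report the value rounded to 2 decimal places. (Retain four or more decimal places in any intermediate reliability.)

0.27

Full-test reliability from the split-half r: r_full = 2(0.45)/(1 + 0.45) = 0.6207
Then adjust to 4 items: n = 4/18 = 0.2222
r_new = n·r_full / (1 + (n − 1)·r_full) = 0.1379 / 0.5172 ≈ 0.2666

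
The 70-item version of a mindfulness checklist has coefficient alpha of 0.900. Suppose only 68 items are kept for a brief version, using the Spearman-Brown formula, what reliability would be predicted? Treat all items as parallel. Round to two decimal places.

0.90

The new length is 68/70 = 0.9714 times the old.
Apply the Spearman-Brown prophecy formula, r' = nr / [1 + (n − 1)r]:
r_new = (0.9714 × 0.900) / (1 + (0.9714 − 1) × 0.900)
r_new = 0.8743 / 0.9743 ≈ 0.8974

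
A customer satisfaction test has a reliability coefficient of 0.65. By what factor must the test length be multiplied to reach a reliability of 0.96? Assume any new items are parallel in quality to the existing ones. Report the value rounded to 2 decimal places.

12.92

Spearman-Brown solved for the length factor n:
n = r*(1 − r) / [ r (1 − r*) ]
n = [0.96 × 0.35] / [0.65 × 0.04]
  = 0.3360 / 0.0260 = 12.9231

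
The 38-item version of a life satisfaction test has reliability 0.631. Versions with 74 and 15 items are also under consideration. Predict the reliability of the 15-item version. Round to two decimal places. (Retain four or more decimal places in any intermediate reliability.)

Only the ratio of lengths matters: n = 15/38 = 0.3947
r_{15} = n·r / (1 + (n − 1)·r) = 0.2491 / 0.6181 ≈ 0.4030

0.40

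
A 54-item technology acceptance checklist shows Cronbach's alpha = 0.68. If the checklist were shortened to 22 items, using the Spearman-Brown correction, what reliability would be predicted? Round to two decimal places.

0.46

n = 22/54 = 0.4074
Apply the Spearman-Brown prophecy formula, r' = nr / [1 + (n − 1)r]:
r_new = (0.4074 × 0.68) / (1 + (0.4074 − 1) × 0.68)
     = 0.2770 / 0.5970 = 0.4640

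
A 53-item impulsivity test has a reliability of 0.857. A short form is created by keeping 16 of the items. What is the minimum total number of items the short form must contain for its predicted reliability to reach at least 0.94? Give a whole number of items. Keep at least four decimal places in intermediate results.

First, r for the 16-item form: n = 16/53 = 0.3019, so r_16 = 0.3019·0.857/(1 + (0.3019 − 1)·0.857) = 0.6440
Then solve for n' with r_old = 0.6440, r_target = 0.94: n' = 0.94(1 − 0.6440)/[0.6440(1 − 0.94)] = 8.6605
Items = 8.6605 × 16 ≈ 138.57 → 139

139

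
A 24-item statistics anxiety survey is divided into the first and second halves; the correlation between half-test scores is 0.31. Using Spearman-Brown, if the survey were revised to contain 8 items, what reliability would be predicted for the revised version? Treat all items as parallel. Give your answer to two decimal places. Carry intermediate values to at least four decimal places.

0.23

Spearman-Brown correction (n = 2): r_full = 2·0.31/(1 + 0.31) = 0.4733
Length factor from 24 to 8 items: n = 8/24 = 0.3333
r_new = n·r_full / (1 + (n − 1)·r_full) = 0.1578 / 0.6845 ≈ 0.2305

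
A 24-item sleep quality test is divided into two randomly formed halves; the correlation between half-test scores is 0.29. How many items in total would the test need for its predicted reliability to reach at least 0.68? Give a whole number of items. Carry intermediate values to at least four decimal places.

r_full = 2(0.29)/(1 + 0.29) = 0.4496
Solve Spearman-Brown for n: n = 0.68(1 − 0.4496) / [0.4496(1 − 0.68)] = 2.6014
Required items = 2.6014 × 24 = 62.43, so 63 items.

63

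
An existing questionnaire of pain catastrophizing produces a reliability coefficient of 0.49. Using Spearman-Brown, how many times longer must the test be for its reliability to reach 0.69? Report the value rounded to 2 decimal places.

2.32

Rearranging the Spearman-Brown formula for n,
n = r_target (1 − r_old) / [ r_old (1 − r_target) ]
n = 0.69 × (1 − 0.49) / [ 0.49 × (1 − 0.69) ]
  = 0.3519 / 0.1519 = 2.3167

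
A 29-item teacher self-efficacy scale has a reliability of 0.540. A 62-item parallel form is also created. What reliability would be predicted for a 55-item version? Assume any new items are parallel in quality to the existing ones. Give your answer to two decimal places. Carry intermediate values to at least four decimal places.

Only the ratio of lengths matters: n = 55/29 = 1.8966
r_{55} = n·r / (1 + (n − 1)·r) = 1.0242 / 1.4842 ≈ 0.6901

0.69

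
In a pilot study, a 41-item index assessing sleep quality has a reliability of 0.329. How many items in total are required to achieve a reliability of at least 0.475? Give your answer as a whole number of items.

Invert Spearman-Brown to solve for n:
n = r_target (1 − r_old) / [ r_old (1 − r_target) ]
n = [0.475 × 0.671] / [0.329 × 0.525]
  = 0.318725 / 0.172725 = 1.8453
Items needed = n × 41 = 1.8453 × 41 ≈ 75.66 → round up to 76

76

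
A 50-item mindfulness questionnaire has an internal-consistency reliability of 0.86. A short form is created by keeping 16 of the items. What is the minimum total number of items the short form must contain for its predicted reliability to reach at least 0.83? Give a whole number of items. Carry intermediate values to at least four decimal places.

Short-form reliability: n = 16/50 = 0.3200; r_16 = n·r/(1+(n−1)r) ≈ 0.6628
Length factor from the short form to reach 0.83: n' = 0.83(1 − 0.6628) / [0.6628(1 − 0.83)] ≈ 2.4839
Items = 2.4839 × 16 ≈ 39.74 → 40

40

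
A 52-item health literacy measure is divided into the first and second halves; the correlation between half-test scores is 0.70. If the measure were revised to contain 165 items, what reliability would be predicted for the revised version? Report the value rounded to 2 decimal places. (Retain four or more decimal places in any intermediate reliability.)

0.94

Spearman-Brown correction (n = 2): r_full = 2·0.70/(1 + 0.70) = 0.8235
Then adjust to 165 items: n = 165/52 = 3.1731
r_new = n·r_full / (1 + (n − 1)·r_full) = 2.6130 / 2.7895 ≈ 0.9367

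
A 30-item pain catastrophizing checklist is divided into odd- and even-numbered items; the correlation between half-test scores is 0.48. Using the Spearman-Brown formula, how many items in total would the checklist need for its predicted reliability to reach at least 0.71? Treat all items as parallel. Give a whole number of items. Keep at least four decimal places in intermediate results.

Corrected full-test reliability: r_full = 2 × 0.48 / (1 + 0.48) ≈ 0.6486
n = r_tgt(1 − r_full) / [r_full(1 − r_tgt)] = 0.71 × 0.3514 / (0.6486 × 0.29) ≈ 1.3264
Required items = 1.3264 × 30 = 39.79, so 40 items.

40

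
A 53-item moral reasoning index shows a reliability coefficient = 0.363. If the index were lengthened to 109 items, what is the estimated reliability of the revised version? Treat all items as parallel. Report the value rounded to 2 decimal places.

The new length is 109/53 = 2.0566 times the old.
By Spearman-Brown, r_new = n r / (1 + (n − 1) r).
r_new = 2.0566·0.363 / [1 + (2.0566 − 1)·0.363]
     = 0.7465 / 1.3835 = 0.5396

0.54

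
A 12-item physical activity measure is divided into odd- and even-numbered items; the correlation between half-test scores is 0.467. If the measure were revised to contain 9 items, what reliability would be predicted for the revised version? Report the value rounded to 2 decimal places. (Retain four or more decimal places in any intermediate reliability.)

Full-test reliability from the split-half r: r_full = 2(0.467)/(1 + 0.467) = 0.6367
Length factor from 12 to 9 items: n = 9/12 = 0.7500
r_new = n·r_full / (1 + (n − 1)·r_full) = 0.4775 / 0.8408 ≈ 0.5679

0.57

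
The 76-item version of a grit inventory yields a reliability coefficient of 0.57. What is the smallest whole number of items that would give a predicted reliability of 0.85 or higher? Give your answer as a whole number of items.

325

Spearman-Brown solved for the length factor n:
n = r*(1 − r) / [ r (1 − r*) ]
n = 0.85(1 − 0.57) / [0.57(1 − 0.85)]
n = 0.3655 / 0.0855 ≈ 4.2749
4.2749 × 76 = 324.89 → 325 items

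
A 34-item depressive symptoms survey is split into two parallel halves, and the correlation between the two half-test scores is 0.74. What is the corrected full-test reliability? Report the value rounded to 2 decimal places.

r_full = 2r_hh / (1 + r_hh) = 2 × 0.74 / (1 + 0.74)
       = 1.4800 / 1.7400 = 0.8506

0.85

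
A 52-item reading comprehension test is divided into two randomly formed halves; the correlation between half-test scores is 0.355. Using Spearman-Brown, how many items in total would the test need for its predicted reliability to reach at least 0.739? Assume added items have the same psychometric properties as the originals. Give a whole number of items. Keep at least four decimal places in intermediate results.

r_full = 2(0.355)/(1 + 0.355) = 0.5240
n = r_tgt(1 − r_full) / [r_full(1 − r_tgt)] = 0.739 × 0.4760 / (0.5240 × 0.261) ≈ 2.5721
Required items = 2.5721 × 52 = 133.75, so 134 items.

134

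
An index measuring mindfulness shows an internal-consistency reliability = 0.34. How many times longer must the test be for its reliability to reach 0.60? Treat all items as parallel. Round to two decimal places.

2.91

n = 0.60 × (1 − 0.34) / [ 0.34 × (1 − 0.60) ]
  = 0.3960 / 0.1360 = 2.9118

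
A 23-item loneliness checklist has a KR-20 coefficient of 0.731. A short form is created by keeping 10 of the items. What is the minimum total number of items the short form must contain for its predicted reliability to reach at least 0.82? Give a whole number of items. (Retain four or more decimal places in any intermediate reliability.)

Short-form reliability: n = 10/23 = 0.4348; r_10 = n·r/(1+(n−1)r) ≈ 0.5416
Then solve for n' with r_old = 0.5416, r_target = 0.82: n' = 0.82(1 − 0.5416)/[0.5416(1 − 0.82)] = 3.8557
Total items = 3.8557 × 10 = 38.56, rounded up to 39.

39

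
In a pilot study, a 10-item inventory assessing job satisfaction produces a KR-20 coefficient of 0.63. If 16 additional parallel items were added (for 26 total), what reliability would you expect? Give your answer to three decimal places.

n = 26/10 = 2.6
r_new = (2.6 × 0.63) / (1 + (2.6 − 1) × 0.63)
     = 1.6380 / 2.0080 = 0.8157

0.816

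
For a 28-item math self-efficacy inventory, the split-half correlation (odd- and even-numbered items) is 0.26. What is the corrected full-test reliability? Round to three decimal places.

0.413

Each half is half the length of the full test, so the full test is n = 2 times a half.
r_full = 2(0.26) / (1 + 0.26)
r_full = 0.5200 / 1.2600 ≈ 0.4127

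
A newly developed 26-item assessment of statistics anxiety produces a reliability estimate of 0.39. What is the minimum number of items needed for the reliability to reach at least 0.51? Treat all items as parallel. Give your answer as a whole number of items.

43

Rearranging the Spearman-Brown formula for n,
n = r*(1 − r) / [ r (1 − r*) ]
n = [0.51 × 0.61] / [0.39 × 0.49]
n = 0.3111 / 0.1911 ≈ 1.6279
Items needed = n × 26 = 1.6279 × 26 ≈ 42.33 → round up to 43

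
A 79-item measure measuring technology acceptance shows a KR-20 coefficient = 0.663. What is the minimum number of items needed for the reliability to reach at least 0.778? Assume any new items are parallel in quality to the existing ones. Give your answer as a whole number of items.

141

n = 0.778(1 − 0.663) / [0.663(1 − 0.778)]
  = 0.262186 / 0.147186 = 1.7813
1.7813 × 79 = 140.72 → 141 items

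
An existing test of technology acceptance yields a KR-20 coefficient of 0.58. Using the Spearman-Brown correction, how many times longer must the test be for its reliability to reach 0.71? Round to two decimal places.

Rearranging the Spearman-Brown formula for n,
n = r*(1 − r) / [ r (1 − r*) ]
n = 0.71(1 − 0.58) / [0.58(1 − 0.71)]
  = 0.2982 / 0.1682 = 1.7729

1.77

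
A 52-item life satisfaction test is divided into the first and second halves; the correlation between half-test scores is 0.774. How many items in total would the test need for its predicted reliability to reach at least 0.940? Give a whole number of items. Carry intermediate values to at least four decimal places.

r_full = 2(0.774)/(1 + 0.774) = 0.8726
Solve Spearman-Brown for n: n = 0.940(1 − 0.8726) / [0.8726(1 − 0.940)] = 2.2873
Required items = 2.2873 × 52 = 118.94, so 119 items.

119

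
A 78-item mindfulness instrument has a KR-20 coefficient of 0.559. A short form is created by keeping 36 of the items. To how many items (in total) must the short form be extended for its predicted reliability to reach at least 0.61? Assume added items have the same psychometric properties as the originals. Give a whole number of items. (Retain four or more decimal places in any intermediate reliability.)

97

Short-form reliability: n = 36/78 = 0.4615; r_36 = n·r/(1+(n−1)r) ≈ 0.3691
Then solve for n' with r_old = 0.3691, r_target = 0.61: n' = 0.61(1 − 0.3691)/[0.3691(1 − 0.61)] = 2.6735
Total items = 2.6735 × 36 = 96.25, rounded up to 97.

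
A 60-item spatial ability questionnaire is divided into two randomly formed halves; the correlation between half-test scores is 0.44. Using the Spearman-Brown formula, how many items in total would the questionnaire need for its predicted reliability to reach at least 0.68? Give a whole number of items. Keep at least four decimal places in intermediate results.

82

Corrected full-test reliability: r_full = 2 × 0.44 / (1 + 0.44) ≈ 0.6111
Solve Spearman-Brown for n: n = 0.68(1 − 0.6111) / [0.6111(1 − 0.68)] = 1.3523
Items = 1.3523 × 60 ≈ 81.14 → 82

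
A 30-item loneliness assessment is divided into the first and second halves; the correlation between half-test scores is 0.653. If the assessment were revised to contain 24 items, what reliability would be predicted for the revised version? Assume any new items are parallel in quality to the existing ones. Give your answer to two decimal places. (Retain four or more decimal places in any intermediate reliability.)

0.75

Spearman-Brown correction (n = 2): r_full = 2·0.653/(1 + 0.653) = 0.7901
Length factor from 30 to 24 items: n = 24/30 = 0.8000
r_new = n·r_full / (1 + (n − 1)·r_full) = 0.6321 / 0.8420 ≈ 0.7507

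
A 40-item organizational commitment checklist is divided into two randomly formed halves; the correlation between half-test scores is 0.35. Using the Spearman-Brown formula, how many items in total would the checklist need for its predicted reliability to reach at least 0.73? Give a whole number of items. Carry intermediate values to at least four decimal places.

Corrected full-test reliability: r_full = 2 × 0.35 / (1 + 0.35) ≈ 0.5185
Solve Spearman-Brown for n: n = 0.73(1 − 0.5185) / [0.5185(1 − 0.73)] = 2.5108
Required items = 2.5108 × 40 = 100.43, so 101 items.

101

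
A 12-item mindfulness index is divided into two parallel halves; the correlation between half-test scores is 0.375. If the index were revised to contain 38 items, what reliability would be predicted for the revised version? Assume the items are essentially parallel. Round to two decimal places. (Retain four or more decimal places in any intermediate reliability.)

0.79

Spearman-Brown correction (n = 2): r_full = 2·0.375/(1 + 0.375) = 0.5455
Length factor from 12 to 38 items: n = 38/12 = 3.1667
r_new = n·r_full / (1 + (n − 1)·r_full) = 1.7274 / 2.1819 ≈ 0.7917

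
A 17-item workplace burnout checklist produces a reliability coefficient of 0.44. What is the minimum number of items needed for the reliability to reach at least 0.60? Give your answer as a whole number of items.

33

n = 0.60(1 − 0.44) / [0.44(1 − 0.60)]
  = 0.3360 / 0.1760 = 1.9091
So the test needs 1.9091 × 17 ≈ 32.45 items; rounding up, 33.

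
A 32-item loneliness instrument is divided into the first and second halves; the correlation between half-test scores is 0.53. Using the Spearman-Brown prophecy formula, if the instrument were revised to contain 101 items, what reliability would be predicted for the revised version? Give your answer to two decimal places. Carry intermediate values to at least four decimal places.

0.88

Spearman-Brown correction (n = 2): r_full = 2·0.53/(1 + 0.53) = 0.6928
Then adjust to 101 items: n = 101/32 = 3.1562
r_new = n·r_full / (1 + (n − 1)·r_full) = 2.1866 / 2.4938 ≈ 0.8768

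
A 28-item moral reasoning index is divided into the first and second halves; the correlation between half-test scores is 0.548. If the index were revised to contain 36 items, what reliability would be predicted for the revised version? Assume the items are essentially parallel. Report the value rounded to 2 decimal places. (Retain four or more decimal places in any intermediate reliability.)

0.76

Full-test reliability from the split-half r: r_full = 2(0.548)/(1 + 0.548) = 0.7080
Then adjust to 36 items: n = 36/28 = 1.2857
r_new = n·r_full / (1 + (n − 1)·r_full) = 0.9103 / 1.2023 ≈ 0.7571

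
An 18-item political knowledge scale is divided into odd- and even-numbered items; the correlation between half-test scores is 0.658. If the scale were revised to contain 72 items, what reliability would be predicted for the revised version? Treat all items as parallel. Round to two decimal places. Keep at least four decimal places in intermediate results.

Spearman-Brown correction (n = 2): r_full = 2·0.658/(1 + 0.658) = 0.7937
Then adjust to 72 items: n = 72/18 = 4.0000
r_new = n·r_full / (1 + (n − 1)·r_full) = 3.1748 / 3.3811 ≈ 0.9390

0.94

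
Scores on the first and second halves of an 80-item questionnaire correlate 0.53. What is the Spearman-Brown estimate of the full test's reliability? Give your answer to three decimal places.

0.693

Each half is half the length of the full test, so the full test is n = 2 times a half.
r_full = 2r_hh / (1 + r_hh) = 2 × 0.53 / (1 + 0.53)
       = 1.0600 / 1.5300 = 0.6928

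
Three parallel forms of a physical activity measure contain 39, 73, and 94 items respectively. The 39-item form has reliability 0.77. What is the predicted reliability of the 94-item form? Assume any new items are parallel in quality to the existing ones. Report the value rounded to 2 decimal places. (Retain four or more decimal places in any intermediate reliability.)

0.89

Only the ratio of lengths matters: n = 94/39 = 2.4103
r_{94} = n·r / (1 + (n − 1)·r) = 1.8559 / 2.0859 ≈ 0.8897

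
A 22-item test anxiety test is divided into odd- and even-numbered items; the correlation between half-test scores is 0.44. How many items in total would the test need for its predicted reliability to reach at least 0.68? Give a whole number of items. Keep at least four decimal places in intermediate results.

Corrected full-test reliability: r_full = 2 × 0.44 / (1 + 0.44) ≈ 0.6111
Solve Spearman-Brown for n: n = 0.68(1 − 0.6111) / [0.6111(1 − 0.68)] = 1.3523
Required items = 1.3523 × 22 = 29.75, so 30 items.

30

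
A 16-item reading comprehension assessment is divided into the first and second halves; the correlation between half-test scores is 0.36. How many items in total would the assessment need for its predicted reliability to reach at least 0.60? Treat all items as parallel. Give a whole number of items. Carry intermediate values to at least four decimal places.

r_full = 2(0.36)/(1 + 0.36) = 0.5294
n = r_tgt(1 − r_full) / [r_full(1 − r_tgt)] = 0.60 × 0.4706 / (0.5294 × 0.40) ≈ 1.3334
Items = 1.3334 × 16 ≈ 21.33 → 22

22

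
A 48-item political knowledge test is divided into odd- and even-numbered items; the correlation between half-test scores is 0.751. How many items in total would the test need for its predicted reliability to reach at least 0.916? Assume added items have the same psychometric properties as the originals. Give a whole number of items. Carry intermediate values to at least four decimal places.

r_full = 2(0.751)/(1 + 0.751) = 0.8578
n = r_tgt(1 − r_full) / [r_full(1 − r_tgt)] = 0.916 × 0.1422 / (0.8578 × 0.084) ≈ 1.8077
Required items = 1.8077 × 48 = 86.77, so 87 items.

87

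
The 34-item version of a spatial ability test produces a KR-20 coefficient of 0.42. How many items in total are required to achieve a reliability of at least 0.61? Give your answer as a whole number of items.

n = [0.61 × 0.58] / [0.42 × 0.39]
n = 0.3538 / 0.1638 ≈ 2.1600
2.1600 × 34 = 73.44 → 74 items

74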